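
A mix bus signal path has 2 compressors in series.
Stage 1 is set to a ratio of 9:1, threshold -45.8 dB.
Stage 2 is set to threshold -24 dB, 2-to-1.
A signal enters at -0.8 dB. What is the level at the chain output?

Stage 1: -0.8 dB is 45 dB over -45.8 dB; at 9:1 that becomes 5 dB over, giving -40.8 dB.
Stage 2: -40.8 dB is at or below the -24 dB threshold — no compression; output -40.8 dB.

-40.8 dB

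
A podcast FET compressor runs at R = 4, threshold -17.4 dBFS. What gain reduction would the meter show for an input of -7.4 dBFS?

Overshoot = -7.4 − (-17.4) = 10 dB.
A 4:1 ratio leaves 2.5 dB of that excess.
GR = overshoot in − overshoot out = 10 − 2.5 = 7.5 dB.

7.5 dB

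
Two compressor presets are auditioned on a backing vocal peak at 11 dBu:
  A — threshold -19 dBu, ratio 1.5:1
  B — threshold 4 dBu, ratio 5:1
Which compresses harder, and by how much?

A: GR = 30 − 30/1.5 = 10 dB.
B: GR = 7 − 7/5 = 5.6 dB.
Difference: 4.4 dB in favour of A.

A, by 4.4 dB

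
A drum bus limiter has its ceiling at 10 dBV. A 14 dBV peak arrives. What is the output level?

10 dBV

The limiter clamps the peak to its 10 dBV ceiling.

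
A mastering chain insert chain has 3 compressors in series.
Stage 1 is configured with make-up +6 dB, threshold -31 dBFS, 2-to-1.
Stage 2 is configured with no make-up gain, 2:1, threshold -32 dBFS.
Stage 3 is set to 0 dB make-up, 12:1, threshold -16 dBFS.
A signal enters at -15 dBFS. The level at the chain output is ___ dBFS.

Stage 1: overshoot 16 dB → 16/2 = 8 dB → -23 dBFS; +6 dB make-up → -17 dBFS.
Stage 2: overshoot 15 dB → 15/2 = 7.5 dB → -24.5 dBFS.
Stage 3: -24.5 dBFS ≤ -16 dBFS, so stage 3 doesn't engage; output -24.5 dBFS.

-24.5 dBFS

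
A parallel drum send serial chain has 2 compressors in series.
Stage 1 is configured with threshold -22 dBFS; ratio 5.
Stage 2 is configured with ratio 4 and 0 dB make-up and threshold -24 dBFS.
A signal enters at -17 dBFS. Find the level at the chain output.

-23.25 dBFS

Stage 1: 5 dB above -22 dBFS, reduced 5:1 to 1 dB above → -21 dBFS.
Stage 2: -21 dBFS is 3 dB over -24 dBFS; at 4:1 that becomes 0.75 dB over, giving -23.25 dBFS.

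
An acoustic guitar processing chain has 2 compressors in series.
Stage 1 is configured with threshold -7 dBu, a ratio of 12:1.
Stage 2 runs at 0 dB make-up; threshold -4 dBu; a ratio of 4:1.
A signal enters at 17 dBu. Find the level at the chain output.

-5 dBu

Stage 1: overshoot 24 dB → 24/12 = 2 dB → -5 dBu.
Stage 2: below threshold (-5 ≤ -4); passes unchanged; output -5 dBu.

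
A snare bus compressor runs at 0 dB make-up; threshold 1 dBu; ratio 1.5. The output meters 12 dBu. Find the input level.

That's 11 dB above the 1 dBu threshold.
Before 1.5:1 compression the overshoot was 11 × 1.5 = 16.5 dB, so input = 1 + 16.5 = 17.5 dBu.

17.5 dBu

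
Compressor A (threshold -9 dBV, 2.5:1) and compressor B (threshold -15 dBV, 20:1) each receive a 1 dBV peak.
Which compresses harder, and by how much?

B, by 9.2 dB

A: GR = 10 − 10/2.5 = 6 dB.
B: GR = 16 − 16/20 = 15.2 dB.
B applies 9.2 dB more gain reduction.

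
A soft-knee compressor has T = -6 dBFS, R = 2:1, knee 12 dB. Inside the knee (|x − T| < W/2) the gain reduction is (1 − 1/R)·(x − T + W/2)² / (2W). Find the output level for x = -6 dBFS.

-6.75 dBFS

x − T + W/2 = -6 − (-6) + 6 = 6.
GR = (1 − 1/2) × 6² / 24 = 0.5 × 36 / 24 = 0.75 dB.
Output = -6 − 0.75 = -6.75 dBFS.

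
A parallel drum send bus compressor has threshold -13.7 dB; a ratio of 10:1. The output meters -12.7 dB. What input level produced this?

-3.7 dB

That's 1 dB above the -13.7 dB threshold.
Input overshoot = R × output overshoot = 10 dB → input = -13.7 + 10 = -3.7 dB.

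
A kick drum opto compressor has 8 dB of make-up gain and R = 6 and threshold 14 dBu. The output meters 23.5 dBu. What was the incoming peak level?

23 dBu

Remove make-up: 23.5 − 8 = 15.5 dBu.
Post-compression overshoot = 15.5 − 14 = 1.5 dB.
Input overshoot = R × output overshoot = 9 dB → input = 14 + 9 = 23 dBu.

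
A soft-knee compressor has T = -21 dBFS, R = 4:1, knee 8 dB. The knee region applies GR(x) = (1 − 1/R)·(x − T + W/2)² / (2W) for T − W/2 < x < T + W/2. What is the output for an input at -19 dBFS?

x − T + W/2 = -19 − (-21) + 4 = 6.
GR = (1 − 1/4) × 6² / 16 = 0.75 × 36 / 16 = 1.6875 dB.
Output = -19 − 1.6875 = -20.6875 dBFS.

-20.6875 dBFS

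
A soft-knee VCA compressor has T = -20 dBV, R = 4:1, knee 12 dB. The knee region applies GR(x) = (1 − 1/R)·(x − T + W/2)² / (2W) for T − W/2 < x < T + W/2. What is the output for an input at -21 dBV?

-21.78125 dBV

x − T + W/2 = -21 − (-20) + 6 = 5.
GR = (1 − 1/4) × 5² / 24 = 0.75 × 25 / 24 = 0.78125 dB.
Output = -21 − 0.78125 = -21.78125 dBV.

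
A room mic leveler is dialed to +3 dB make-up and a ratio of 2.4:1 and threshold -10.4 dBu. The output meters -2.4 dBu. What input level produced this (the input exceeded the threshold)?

1.6 dBu

Remove make-up: -2.4 − 3 = -5.4 dBu.
Post-compression overshoot = -5.4 − (-10.4) = 5 dB.
Undo the ratio: input overshoot = 5 × 2.4 = 12 dB, giving input = 1.6 dBu.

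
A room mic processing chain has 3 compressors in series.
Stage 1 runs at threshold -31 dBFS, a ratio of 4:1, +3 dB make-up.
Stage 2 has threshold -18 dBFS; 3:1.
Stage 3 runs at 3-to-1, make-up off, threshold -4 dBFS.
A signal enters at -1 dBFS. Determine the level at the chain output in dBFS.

Stage 1: -1 dBFS is 30 dB over -31 dBFS; at 4:1 that becomes 7.5 dB over, giving -23.5 dBFS; +3 dB make-up → -20.5 dBFS.
Stage 2: -20.5 dBFS is at or below the -18 dBFS threshold — no compression; output -20.5 dBFS.
Stage 3: -20.5 dBFS is at or below the -4 dBFS threshold — no compression; output -20.5 dBFS.

-20.5 dBFS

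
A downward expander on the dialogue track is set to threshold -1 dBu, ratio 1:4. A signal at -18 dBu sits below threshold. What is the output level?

-69 dBu

Below threshold, a 1:4 expander applies gain = (4−1)×(T − x) of attenuation.
(4−1) × 17 = 51 dB, so output = -18 − 51 = -69 dBu.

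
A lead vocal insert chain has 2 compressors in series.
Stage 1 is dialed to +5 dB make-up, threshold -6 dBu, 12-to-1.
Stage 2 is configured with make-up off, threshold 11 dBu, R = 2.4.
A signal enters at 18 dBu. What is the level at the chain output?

Stage 1: 18 dBu is 24 dB over -6 dBu; at 12:1 that becomes 2 dB over, giving -4 dBu; +5 dB make-up → 1 dBu.
Stage 2: 1 dBu is at or below the 11 dBu threshold — no compression; output 1 dBu.

1 dBu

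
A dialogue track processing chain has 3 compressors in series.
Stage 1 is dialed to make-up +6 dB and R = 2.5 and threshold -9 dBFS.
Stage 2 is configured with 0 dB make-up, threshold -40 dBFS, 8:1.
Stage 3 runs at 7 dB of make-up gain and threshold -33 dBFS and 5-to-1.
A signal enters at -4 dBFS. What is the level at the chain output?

-28.125 dBFS

Stage 1: 5 dB above -9 dBFS, reduced 2.5:1 to 2 dB above → -7 dBFS; +6 dB make-up → -1 dBFS.
Stage 2: -1 dBFS is 39 dB over -40 dBFS; at 8:1 that becomes 4.875 dB over, giving -35.125 dBFS.
Stage 3: below threshold (-35.125 ≤ -33); passes unchanged; make-up brings it to -28.125 dBFS.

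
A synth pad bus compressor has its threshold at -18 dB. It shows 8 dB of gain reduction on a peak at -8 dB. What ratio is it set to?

Input overshoot = -8 − (-18) = 10 dB.
Output overshoot = 10 − 8 = 2 dB.
Ratio = input overshoot / output overshoot = 10 / 2 = 5.

5:1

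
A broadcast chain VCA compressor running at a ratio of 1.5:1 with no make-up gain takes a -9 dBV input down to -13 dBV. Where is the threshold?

Input is 12 dB above T (since output overshoot × R = input overshoot: (-13 − T)·1.5 = -9 − T gives T = -21 dBV).
Check: -21 + (-9 − (-21))/1.5 = -21 + 8 = -13 dBV. ✓

-21 dBV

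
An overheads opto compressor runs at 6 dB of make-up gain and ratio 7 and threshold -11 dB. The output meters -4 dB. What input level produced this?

-4 dB

Before make-up, the level was -4 − 6 = -10 dB.
That's 1 dB above the -11 dB threshold.
Before 7:1 compression the overshoot was 1 × 7 = 7 dB, so input = -11 + 7 = -4 dB.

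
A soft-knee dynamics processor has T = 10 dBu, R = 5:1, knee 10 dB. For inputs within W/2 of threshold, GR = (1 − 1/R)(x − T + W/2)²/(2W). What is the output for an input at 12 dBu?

10.04 dBu

x − T + W/2 = 12 − 10 + 5 = 7.
GR = (1 − 1/5) × 7² / 20 = 0.8 × 49 / 20 = 1.96 dB.
Output = 12 − 1.96 = 10.04 dBu.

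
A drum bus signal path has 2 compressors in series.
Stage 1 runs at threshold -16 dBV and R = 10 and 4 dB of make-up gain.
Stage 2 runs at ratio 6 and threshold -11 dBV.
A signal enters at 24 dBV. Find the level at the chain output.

-10.5 dBV

Stage 1: 24 dBV is 40 dB over -16 dBV; at 10:1 that becomes 4 dB over, giving -12 dBV; +4 dB make-up → -8 dBV.
Stage 2: 3 dB above -11 dBV, reduced 6:1 to 0.5 dB above → -10.5 dBV.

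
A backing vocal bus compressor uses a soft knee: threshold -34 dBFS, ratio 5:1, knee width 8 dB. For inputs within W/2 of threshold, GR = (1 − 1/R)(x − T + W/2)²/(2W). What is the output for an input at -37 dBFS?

-37.05 dBFS

x − T + W/2 = -37 − (-34) + 4 = 1.
GR = (1 − 1/5) × 1² / 16 = 0.8 × 1 / 16 = 0.05 dB.
Output = -37 − 0.05 = -37.05 dBFS.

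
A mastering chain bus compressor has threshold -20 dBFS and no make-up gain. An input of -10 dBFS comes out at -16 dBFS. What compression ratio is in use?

2.5:1

Input overshoot = -10 − (-20) = 10 dB; output overshoot = -16 − (-20) = 4 dB.
Ratio = 10 / 4 = 2.5.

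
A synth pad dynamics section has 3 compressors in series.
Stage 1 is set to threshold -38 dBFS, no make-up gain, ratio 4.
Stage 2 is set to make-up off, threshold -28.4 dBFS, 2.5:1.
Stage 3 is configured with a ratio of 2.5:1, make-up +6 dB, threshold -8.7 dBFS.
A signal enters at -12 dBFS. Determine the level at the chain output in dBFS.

Stage 1: 26 dB above -38 dBFS, reduced 4:1 to 6.5 dB above → -31.5 dBFS.
Stage 2: -31.5 dBFS is at or below the -28.4 dBFS threshold — no compression; output -31.5 dBFS.
Stage 3: below threshold (-31.5 ≤ -8.7); passes unchanged; make-up brings it to -25.5 dBFS.

-25.5 dBFS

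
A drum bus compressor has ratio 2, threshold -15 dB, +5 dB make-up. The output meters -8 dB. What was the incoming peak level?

-11 dB

Before make-up, the level was -8 − 5 = -13 dB.
The compressed level sits -13 − (-15) = 2 dB over threshold.
Before 2:1 compression the overshoot was 2 × 2 = 4 dB, so input = -15 + 4 = -11 dB.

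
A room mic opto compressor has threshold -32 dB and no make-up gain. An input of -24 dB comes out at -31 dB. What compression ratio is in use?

Input overshoot = -24 − (-32) = 8 dB; output overshoot = -31 − (-32) = 1 dB.
Ratio = 8 / 1 = 8.

8:1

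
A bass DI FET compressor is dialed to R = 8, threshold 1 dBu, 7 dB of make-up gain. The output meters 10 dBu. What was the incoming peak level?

17 dBu

Stripping the +7 dB make-up gives 3 dBu at the gain stage.
Post-compression overshoot = 3 − 1 = 2 dB.
Before 8:1 compression the overshoot was 2 × 8 = 16 dB, so input = 1 + 16 = 17 dBu.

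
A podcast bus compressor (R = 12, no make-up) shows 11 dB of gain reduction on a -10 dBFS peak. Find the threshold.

-22 dBFS

Input is 12 dB above T (since output overshoot × R = input overshoot: (-21 − T)·12 = -10 − T gives T = -22 dBFS).
Check: -22 + (-10 − (-22))/12 = -22 + 1 = -21 dBFS. ✓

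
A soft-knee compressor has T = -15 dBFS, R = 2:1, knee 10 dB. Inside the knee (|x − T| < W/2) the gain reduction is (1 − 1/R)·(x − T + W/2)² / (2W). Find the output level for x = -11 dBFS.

x − T + W/2 = -11 − (-15) + 5 = 9.
GR = (1 − 1/2) × 9² / 20 = 0.5 × 81 / 20 = 2.025 dB.
Output = -11 − 2.025 = -13.025 dBFS.

-13.025 dBFS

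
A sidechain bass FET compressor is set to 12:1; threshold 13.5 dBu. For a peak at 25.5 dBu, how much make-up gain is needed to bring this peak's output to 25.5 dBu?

11 dB

Overshoot 12 dB → 12/12 = 1 dB after compression, so the compressed level is 13.5 + 1 = 14.5 dBu.
Make-up = target − compressed = 25.5 − 14.5 = 11 dB.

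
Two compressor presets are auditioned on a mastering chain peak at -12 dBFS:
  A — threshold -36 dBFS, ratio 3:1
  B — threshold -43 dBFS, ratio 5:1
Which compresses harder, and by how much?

B, by 8.8 dB

A: 24 dB over, compressed to 8 dB over, so 16 dB of GR.
B: 31 dB over, compressed to 6.2 dB over, so 24.8 dB of GR.
Difference: 8.8 dB in favour of B.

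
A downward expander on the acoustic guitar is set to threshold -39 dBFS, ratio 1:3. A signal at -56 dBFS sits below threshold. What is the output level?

Below threshold, a 1:3 expander applies gain = (3−1)×(T − x) of attenuation.
(3−1) × 17 = 34 dB, so output = -56 − 34 = -90 dBFS.

-90 dBFS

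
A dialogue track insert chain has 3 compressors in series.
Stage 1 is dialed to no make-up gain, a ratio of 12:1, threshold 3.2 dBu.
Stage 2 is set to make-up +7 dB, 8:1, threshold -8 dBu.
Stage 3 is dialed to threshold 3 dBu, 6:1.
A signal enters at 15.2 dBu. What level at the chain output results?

Stage 1: 12 dB above 3.2 dBu, reduced 12:1 to 1 dB above → 4.2 dBu.
Stage 2: 12.2 dB above -8 dBu, reduced 8:1 to 1.525 dB above → -6.475 dBu; +7 dB make-up → 0.525 dBu.
Stage 3: below threshold (0.525 ≤ 3); passes unchanged; output 0.525 dBu.

0.525 dBu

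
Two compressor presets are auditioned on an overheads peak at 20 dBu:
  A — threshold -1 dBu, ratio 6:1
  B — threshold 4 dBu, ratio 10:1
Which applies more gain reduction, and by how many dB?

A, by 3.1 dB

A: GR = 21 − 21/6 = 17.5 dB.
B: GR = 16 − 16/10 = 14.4 dB.
Difference: 3.1 dB in favour of A.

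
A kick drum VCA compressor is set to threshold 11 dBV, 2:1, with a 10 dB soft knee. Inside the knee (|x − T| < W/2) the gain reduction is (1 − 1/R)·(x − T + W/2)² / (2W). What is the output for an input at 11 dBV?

x − T + W/2 = 11 − 11 + 5 = 5.
GR = (1 − 1/2) × 5² / 20 = 0.5 × 25 / 20 = 0.625 dB.
Output = 11 − 0.625 = 10.375 dBV.

10.375 dBV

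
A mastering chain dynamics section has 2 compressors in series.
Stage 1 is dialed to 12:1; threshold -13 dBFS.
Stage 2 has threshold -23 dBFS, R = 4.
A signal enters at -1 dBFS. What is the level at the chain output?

-20.25 dBFS

Stage 1: overshoot 12 dB → 12/12 = 1 dB → -12 dBFS.
Stage 2: -12 dBFS is 11 dB over -23 dBFS; at 4:1 that becomes 2.75 dB over, giving -20.25 dBFS.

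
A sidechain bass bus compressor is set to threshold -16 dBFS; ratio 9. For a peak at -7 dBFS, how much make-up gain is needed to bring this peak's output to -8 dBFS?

The peak compresses to -16 + 9/9 = -15 dBFS.
To reach -8 dBFS requires -8 − (-15) = 7 dB of make-up.

7 dB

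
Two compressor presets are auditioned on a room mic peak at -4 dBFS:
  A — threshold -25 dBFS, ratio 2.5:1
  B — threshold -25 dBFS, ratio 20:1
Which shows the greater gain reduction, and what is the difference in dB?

A: GR = 21 − 21/2.5 = 12.6 dB.
B: GR = 21 − 21/20 = 19.95 dB.
Difference: 7.35 dB in favour of B.

B, by 7.35 dB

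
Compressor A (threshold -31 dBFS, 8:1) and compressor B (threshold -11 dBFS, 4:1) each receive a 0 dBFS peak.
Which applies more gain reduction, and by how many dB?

A, by 18.875 dB

A: 31 dB over, compressed to 3.875 dB over, so 27.125 dB of GR.
B: 11 dB over, compressed to 2.75 dB over, so 8.25 dB of GR.
A reduces 18.875 dB more.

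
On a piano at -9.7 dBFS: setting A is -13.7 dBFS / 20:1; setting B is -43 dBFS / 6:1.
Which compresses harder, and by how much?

A: GR = 4 − 4/20 = 3.8 dB.
B: GR = 33.3 − 33.3/6 = 27.75 dB.
B reduces 23.95 dB more.

B, by 23.95 dB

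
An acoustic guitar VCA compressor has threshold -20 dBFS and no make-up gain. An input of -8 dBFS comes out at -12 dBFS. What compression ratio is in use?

Input overshoot = -8 − (-20) = 12 dB; output overshoot = -12 − (-20) = 8 dB.
Ratio = 12 / 8 = 1.5.

1.5:1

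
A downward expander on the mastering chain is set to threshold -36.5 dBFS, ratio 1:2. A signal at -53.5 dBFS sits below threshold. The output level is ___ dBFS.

The input is 17 dB below the -36.5 dBFS threshold.
A 1:2 expander multiplies undershoot by 2: 17 × 2 = 34 dB below threshold.
Output = -36.5 − 34 = -70.5 dBFS.

-70.5 dBFS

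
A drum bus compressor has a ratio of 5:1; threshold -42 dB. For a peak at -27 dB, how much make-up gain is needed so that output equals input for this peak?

Without make-up, output = threshold + overshoot/5 = -42 + 3 = -39 dB.
Gap to target: 12 dB.

12 dB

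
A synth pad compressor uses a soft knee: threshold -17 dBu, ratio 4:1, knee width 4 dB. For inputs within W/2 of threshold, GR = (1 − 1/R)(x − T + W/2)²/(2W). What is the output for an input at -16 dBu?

-16.84375 dBu

x − T + W/2 = -16 − (-17) + 2 = 3.
GR = (1 − 1/4) × 3² / 8 = 0.75 × 9 / 8 = 0.84375 dB.
Output = -16 − 0.84375 = -16.84375 dBu.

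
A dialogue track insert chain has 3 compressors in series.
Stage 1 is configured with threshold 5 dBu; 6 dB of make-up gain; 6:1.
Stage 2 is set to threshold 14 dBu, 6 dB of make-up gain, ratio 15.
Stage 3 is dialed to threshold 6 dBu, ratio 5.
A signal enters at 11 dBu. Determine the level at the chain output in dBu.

8.4 dBu

Stage 1: 6 dB above 5 dBu, reduced 6:1 to 1 dB above → 6 dBu; +6 dB make-up → 12 dBu.
Stage 2: 12 dBu ≤ 14 dBu, so stage 2 doesn't engage; make-up brings it to 18 dBu.
Stage 3: 18 dBu is 12 dB over 6 dBu; at 5:1 that becomes 2.4 dB over, giving 8.4 dBu.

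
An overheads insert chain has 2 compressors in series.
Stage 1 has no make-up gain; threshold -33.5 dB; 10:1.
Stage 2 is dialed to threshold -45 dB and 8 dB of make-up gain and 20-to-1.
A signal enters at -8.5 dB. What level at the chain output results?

-36.3 dB

Stage 1: overshoot 25 dB → 25/10 = 2.5 dB → -31 dB.
Stage 2: -31 dB is 14 dB over -45 dB; at 20:1 that becomes 0.7 dB over, giving -44.3 dB; +8 dB make-up → -36.3 dB.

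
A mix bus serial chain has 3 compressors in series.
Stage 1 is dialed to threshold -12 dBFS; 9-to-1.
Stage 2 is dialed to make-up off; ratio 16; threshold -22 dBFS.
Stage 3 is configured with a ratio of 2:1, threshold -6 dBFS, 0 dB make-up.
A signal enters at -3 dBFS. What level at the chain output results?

Stage 1: 9 dB above -12 dBFS, reduced 9:1 to 1 dB above → -11 dBFS.
Stage 2: -11 dBFS is 11 dB over -22 dBFS; at 16:1 that becomes 0.6875 dB over, giving -21.3125 dBFS.
Stage 3: -21.3125 dBFS ≤ -6 dBFS, so stage 3 doesn't engage; output -21.3125 dBFS.

-21.3125 dBFS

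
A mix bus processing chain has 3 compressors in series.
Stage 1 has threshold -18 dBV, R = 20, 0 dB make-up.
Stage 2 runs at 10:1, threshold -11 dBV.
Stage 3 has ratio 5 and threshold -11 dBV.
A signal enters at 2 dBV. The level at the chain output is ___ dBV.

Stage 1: 2 dBV is 20 dB over -18 dBV; at 20:1 that becomes 1 dB over, giving -17 dBV.
Stage 2: below threshold (-17 ≤ -11); passes unchanged; output -17 dBV.
Stage 3: below threshold (-17 ≤ -11); passes unchanged; output -17 dBV.

-17 dBV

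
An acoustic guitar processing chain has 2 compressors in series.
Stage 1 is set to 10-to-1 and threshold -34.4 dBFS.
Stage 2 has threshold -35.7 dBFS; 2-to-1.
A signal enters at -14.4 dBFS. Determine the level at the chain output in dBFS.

Stage 1: -14.4 dBFS is 20 dB over -34.4 dBFS; at 10:1 that becomes 2 dB over, giving -32.4 dBFS.
Stage 2: overshoot 3.3 dB → 3.3/2 = 1.65 dB → -34.05 dBFS.

-34.05 dBFS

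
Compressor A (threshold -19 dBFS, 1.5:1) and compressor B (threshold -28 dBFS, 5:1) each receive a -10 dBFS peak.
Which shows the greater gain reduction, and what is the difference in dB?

A: overshoot 9 dB → output overshoot 6 dB → GR 3 dB.
B: overshoot 18 dB → output overshoot 3.6 dB → GR 14.4 dB.
B applies 11.4 dB more gain reduction.

B, by 11.4 dB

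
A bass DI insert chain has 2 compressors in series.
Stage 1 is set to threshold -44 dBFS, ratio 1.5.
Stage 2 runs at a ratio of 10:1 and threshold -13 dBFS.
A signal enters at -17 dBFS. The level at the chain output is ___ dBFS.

-26 dBFS

Stage 1: 27 dB above -44 dBFS, reduced 1.5:1 to 18 dB above → -26 dBFS.
Stage 2: below threshold (-26 ≤ -13); passes unchanged; output -26 dBFS.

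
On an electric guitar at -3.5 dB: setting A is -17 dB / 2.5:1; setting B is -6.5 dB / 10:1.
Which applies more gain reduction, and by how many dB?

A: 13.5 dB over, compressed to 5.4 dB over, so 8.1 dB of GR.
B: 3 dB over, compressed to 0.3 dB over, so 2.7 dB of GR.
A applies 5.4 dB more gain reduction.

A, by 5.4 dB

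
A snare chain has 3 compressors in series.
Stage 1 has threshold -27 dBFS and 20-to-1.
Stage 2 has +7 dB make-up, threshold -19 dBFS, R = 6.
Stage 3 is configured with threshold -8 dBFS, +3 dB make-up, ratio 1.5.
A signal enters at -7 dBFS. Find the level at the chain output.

Stage 1: 20 dB above -27 dBFS, reduced 20:1 to 1 dB above → -26 dBFS.
Stage 2: -26 dBFS is at or below the -19 dBFS threshold — no compression; make-up brings it to -19 dBFS.
Stage 3: below threshold (-19 ≤ -8); passes unchanged; make-up brings it to -16 dBFS.

-16 dBFS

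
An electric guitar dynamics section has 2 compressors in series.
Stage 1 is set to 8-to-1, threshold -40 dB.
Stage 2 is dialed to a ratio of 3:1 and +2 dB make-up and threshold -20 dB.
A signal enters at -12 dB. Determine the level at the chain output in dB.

-34.5 dB

Stage 1: -12 dB is 28 dB over -40 dB; at 8:1 that becomes 3.5 dB over, giving -36.5 dB.
Stage 2: below threshold (-36.5 ≤ -20); passes unchanged; make-up brings it to -34.5 dB.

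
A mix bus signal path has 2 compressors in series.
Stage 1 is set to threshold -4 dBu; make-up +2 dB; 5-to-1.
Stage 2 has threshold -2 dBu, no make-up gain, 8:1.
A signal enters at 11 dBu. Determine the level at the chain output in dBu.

Stage 1: 15 dB above -4 dBu, reduced 5:1 to 3 dB above → -1 dBu; +2 dB make-up → 1 dBu.
Stage 2: 1 dBu is 3 dB over -2 dBu; at 8:1 that becomes 0.375 dB over, giving -1.625 dBu.

-1.625 dBu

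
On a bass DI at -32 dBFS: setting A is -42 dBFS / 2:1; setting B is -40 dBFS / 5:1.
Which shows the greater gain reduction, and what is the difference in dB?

B, by 1.4 dB

A: 10 dB over, compressed to 5 dB over, so 5 dB of GR.
B: 8 dB over, compressed to 1.6 dB over, so 6.4 dB of GR.
Difference: 1.4 dB in favour of B.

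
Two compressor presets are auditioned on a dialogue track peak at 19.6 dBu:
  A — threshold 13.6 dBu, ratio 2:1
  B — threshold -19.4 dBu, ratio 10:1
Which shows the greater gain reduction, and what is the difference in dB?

B, by 32.1 dB

A: GR = 6 − 6/2 = 3 dB.
B: GR = 39 − 39/10 = 35.1 dB.
B reduces 32.1 dB more.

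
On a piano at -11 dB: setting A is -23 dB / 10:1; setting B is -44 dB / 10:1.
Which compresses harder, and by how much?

A: GR = 12 − 12/10 = 10.8 dB.
B: GR = 33 − 33/10 = 29.7 dB.
Difference: 18.9 dB in favour of B.

B, by 18.9 dB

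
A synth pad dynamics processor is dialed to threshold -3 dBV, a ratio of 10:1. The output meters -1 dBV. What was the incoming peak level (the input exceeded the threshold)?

Post-compression overshoot = -1 − (-3) = 2 dB.
Undo the ratio: input overshoot = 2 × 10 = 20 dB, giving input = 17 dBV.

17 dBV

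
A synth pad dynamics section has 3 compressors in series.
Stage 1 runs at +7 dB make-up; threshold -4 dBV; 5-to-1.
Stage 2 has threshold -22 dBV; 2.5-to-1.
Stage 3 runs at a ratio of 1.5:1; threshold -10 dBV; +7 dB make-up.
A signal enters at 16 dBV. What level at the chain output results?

-3.4 dBV

Stage 1: 20 dB above -4 dBV, reduced 5:1 to 4 dB above → 0 dBV; +7 dB make-up → 7 dBV.
Stage 2: 7 dBV is 29 dB over -22 dBV; at 2.5:1 that becomes 11.6 dB over, giving -10.4 dBV.
Stage 3: -10.4 dBV ≤ -10 dBV, so stage 3 doesn't engage; make-up brings it to -3.4 dBV.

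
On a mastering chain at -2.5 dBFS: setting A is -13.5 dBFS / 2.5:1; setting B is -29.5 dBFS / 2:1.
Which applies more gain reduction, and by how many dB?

B, by 6.9 dB

A: overshoot 11 dB → output overshoot 4.4 dB → GR 6.6 dB.
B: overshoot 27 dB → output overshoot 13.5 dB → GR 13.5 dB.
B applies 6.9 dB more gain reduction.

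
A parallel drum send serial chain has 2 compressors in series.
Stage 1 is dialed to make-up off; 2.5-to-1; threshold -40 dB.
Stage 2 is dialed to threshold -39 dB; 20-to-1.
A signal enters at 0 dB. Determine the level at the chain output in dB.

-38.25 dB

Stage 1: overshoot 40 dB → 40/2.5 = 16 dB → -24 dB.
Stage 2: 15 dB above -39 dB, reduced 20:1 to 0.75 dB above → -38.25 dB.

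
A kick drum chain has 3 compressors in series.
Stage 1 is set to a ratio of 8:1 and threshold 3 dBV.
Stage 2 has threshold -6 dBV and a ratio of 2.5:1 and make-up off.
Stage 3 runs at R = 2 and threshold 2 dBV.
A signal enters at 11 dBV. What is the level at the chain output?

Stage 1: overshoot 8 dB → 8/8 = 1 dB → 4 dBV.
Stage 2: 10 dB above -6 dBV, reduced 2.5:1 to 4 dB above → -2 dBV.
Stage 3: below threshold (-2 ≤ 2); passes unchanged; output -2 dBV.

-2 dBV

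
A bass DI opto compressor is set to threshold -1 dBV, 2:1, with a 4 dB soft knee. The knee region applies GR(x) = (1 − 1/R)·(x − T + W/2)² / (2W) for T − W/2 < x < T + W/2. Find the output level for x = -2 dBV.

x − T + W/2 = -2 − (-1) + 2 = 1.
GR = (1 − 1/2) × 1² / 8 = 0.5 × 1 / 8 = 0.0625 dB.
Output = -2 − 0.0625 = -2.0625 dBV.

-2.0625 dBV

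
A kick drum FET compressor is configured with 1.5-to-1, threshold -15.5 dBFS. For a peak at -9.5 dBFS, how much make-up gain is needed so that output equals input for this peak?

Without make-up, output = threshold + overshoot/1.5 = -15.5 + 4 = -11.5 dBFS.
Gap to target: 2 dB.

2 dB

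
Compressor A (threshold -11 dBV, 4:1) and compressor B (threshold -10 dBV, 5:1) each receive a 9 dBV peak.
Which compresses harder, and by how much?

B, by 0.2 dB

A: overshoot 20 dB → output overshoot 5 dB → GR 15 dB.
B: overshoot 19 dB → output overshoot 3.8 dB → GR 15.2 dB.
Difference: 0.2 dB in favour of B.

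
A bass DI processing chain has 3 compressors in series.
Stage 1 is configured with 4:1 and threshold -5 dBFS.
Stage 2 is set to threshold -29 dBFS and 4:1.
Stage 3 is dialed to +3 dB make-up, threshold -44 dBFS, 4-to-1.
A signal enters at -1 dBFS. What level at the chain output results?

-35.6875 dBFS

Stage 1: 4 dB above -5 dBFS, reduced 4:1 to 1 dB above → -4 dBFS.
Stage 2: 25 dB above -29 dBFS, reduced 4:1 to 6.25 dB above → -22.75 dBFS.
Stage 3: 21.25 dB above -44 dBFS, reduced 4:1 to 5.3125 dB above → -38.6875 dBFS; +3 dB make-up → -35.6875 dBFS.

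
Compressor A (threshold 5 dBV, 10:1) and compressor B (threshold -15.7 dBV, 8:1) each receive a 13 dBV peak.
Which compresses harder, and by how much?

B, by 17.9125 dB

A: GR = 8 − 8/10 = 7.2 dB.
B: GR = 28.7 − 28.7/8 = 25.1125 dB.
Difference: 17.9125 dB in favour of B.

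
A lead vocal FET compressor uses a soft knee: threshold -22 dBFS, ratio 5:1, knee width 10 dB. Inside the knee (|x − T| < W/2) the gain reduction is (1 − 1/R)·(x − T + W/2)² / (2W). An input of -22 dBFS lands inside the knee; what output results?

x − T + W/2 = -22 − (-22) + 5 = 5.
GR = (1 − 1/5) × 5² / 20 = 0.8 × 25 / 20 = 1 dB.
Output = -22 − 1 = -23 dBFS.

-23 dBFS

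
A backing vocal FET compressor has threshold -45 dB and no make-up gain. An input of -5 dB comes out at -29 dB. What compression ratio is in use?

Input overshoot = -5 − (-45) = 40 dB; output overshoot = -29 − (-45) = 16 dB.
Ratio = 40 / 16 = 2.5.

2.5:1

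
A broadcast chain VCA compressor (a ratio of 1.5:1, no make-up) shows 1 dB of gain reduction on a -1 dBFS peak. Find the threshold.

Gain reduction = -1 − (-2) = 1 dB; output overshoot = GR / (R − 1) = 1 / 0.5 = 2 dB.
Threshold = output − output overshoot = -2 − 2 = -4 dBFS.

-4 dBFS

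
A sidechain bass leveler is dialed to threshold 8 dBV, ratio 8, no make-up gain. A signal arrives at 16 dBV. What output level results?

9 dBV

16 dBV sits 8 dB over threshold.
At 8:1 the overshoot is divided by 8, leaving 1 dB above threshold.
Output = 8 + 1 = 9 dBV.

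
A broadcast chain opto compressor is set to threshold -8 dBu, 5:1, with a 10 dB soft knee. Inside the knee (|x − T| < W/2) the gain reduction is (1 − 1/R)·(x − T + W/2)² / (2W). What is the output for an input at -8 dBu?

x − T + W/2 = -8 − (-8) + 5 = 5.
GR = (1 − 1/5) × 5² / 20 = 0.8 × 25 / 20 = 1 dB.
Output = -8 − 1 = -9 dBu.

-9 dBu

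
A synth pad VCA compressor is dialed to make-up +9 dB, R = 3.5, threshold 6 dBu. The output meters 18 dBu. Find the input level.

Remove make-up: 18 − 9 = 9 dBu.
Post-compression overshoot = 9 − 6 = 3 dB.
Undo the ratio: input overshoot = 3 × 3.5 = 10.5 dB, giving input = 16.5 dBu.

16.5 dBu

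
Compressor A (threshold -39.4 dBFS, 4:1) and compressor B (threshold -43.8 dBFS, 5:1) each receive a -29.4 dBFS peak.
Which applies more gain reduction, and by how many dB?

B, by 4.02 dB

A: GR = 10 − 10/4 = 7.5 dB.
B: GR = 14.4 − 14.4/5 = 11.52 dB.
B applies 4.02 dB more gain reduction.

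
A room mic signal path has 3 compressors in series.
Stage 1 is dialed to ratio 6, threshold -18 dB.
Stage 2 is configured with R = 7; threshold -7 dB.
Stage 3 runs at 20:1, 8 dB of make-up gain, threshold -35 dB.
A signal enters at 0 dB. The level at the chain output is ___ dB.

Stage 1: 18 dB above -18 dB, reduced 6:1 to 3 dB above → -15 dB.
Stage 2: -15 dB ≤ -7 dB, so stage 2 doesn't engage; output -15 dB.
Stage 3: -15 dB is 20 dB over -35 dB; at 20:1 that becomes 1 dB over, giving -34 dB; +8 dB make-up → -26 dB.

-26 dB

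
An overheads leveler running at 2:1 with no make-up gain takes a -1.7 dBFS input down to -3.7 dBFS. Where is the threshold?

-5.7 dBFS

Input is 4 dB above T (since output overshoot × R = input overshoot: (-3.7 − T)·2 = -1.7 − T gives T = -5.7 dBFS).
Check: -5.7 + (-1.7 − (-5.7))/2 = -5.7 + 2 = -3.7 dBFS. ✓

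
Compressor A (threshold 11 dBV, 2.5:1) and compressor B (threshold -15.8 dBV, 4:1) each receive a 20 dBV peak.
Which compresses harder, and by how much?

A: GR = 9 − 9/2.5 = 5.4 dB.
B: GR = 35.8 − 35.8/4 = 26.85 dB.
B reduces 21.45 dB more.

B, by 21.45 dB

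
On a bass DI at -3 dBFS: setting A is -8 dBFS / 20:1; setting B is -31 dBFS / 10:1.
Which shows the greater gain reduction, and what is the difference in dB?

B, by 20.45 dB

A: overshoot 5 dB → output overshoot 0.25 dB → GR 4.75 dB.
B: overshoot 28 dB → output overshoot 2.8 dB → GR 25.2 dB.
B applies 20.45 dB more gain reduction.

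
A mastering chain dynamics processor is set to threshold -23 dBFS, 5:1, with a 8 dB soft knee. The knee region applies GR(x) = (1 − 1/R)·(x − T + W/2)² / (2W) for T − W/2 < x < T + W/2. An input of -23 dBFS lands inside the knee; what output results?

-23.8 dBFS

x − T + W/2 = -23 − (-23) + 4 = 4.
GR = (1 − 1/5) × 4² / 16 = 0.8 × 16 / 16 = 0.8 dB.
Output = -23 − 0.8 = -23.8 dBFS.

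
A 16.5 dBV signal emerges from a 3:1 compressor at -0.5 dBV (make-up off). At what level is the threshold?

-9 dBV

Input is 25.5 dB above T (since output overshoot × R = input overshoot: (-0.5 − T)·3 = 16.5 − T gives T = -9 dBV).
Check: -9 + (16.5 − (-9))/3 = -9 + 8.5 = -0.5 dBV. ✓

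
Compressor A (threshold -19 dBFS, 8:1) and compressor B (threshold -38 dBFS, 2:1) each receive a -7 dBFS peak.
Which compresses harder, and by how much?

A: 12 dB over, compressed to 1.5 dB over, so 10.5 dB of GR.
B: 31 dB over, compressed to 15.5 dB over, so 15.5 dB of GR.
Difference: 5 dB in favour of B.

B, by 5 dB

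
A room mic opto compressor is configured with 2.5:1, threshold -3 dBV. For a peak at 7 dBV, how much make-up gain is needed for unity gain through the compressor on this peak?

The peak compresses to -3 + 10/2.5 = 1 dBV.
To reach 7 dBV requires 7 − 1 = 6 dB of make-up.

6 dB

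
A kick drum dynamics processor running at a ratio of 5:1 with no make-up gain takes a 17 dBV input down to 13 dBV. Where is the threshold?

12 dBV

Let T be the threshold. Output overshoot = (input overshoot)/R, so 13 − T = (17 − T)/5.
5·(13 − T) = 17 − T → 4·T = 65 − 17 = 48.
T = 48/4 = 12 dBV.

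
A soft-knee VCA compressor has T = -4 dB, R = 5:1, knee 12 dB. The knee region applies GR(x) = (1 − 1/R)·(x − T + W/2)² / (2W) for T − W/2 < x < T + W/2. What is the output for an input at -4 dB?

-5.2 dB

x − T + W/2 = -4 − (-4) + 6 = 6.
GR = (1 − 1/5) × 6² / 24 = 0.8 × 36 / 24 = 1.2 dB.
Output = -4 − 1.2 = -5.2 dB.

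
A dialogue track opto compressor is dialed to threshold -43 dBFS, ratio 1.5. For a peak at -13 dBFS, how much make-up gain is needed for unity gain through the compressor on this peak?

10 dB

Overshoot 30 dB → 30/1.5 = 20 dB after compression, so the compressed level is -43 + 20 = -23 dBFS.
Make-up = target − compressed = -13 − (-23) = 10 dB.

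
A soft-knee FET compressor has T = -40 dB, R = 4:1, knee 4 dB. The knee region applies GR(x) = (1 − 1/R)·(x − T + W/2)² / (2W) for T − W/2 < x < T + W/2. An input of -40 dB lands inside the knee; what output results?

-40.375 dB

x − T + W/2 = -40 − (-40) + 2 = 2.
GR = (1 − 1/4) × 2² / 8 = 0.75 × 4 / 8 = 0.375 dB.
Output = -40 − 0.375 = -40.375 dB.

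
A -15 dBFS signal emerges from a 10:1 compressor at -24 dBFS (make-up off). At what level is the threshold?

-25 dBFS

Input is 10 dB above T (since output overshoot × R = input overshoot: (-24 − T)·10 = -15 − T gives T = -25 dBFS).
Check: -25 + (-15 − (-25))/10 = -25 + 1 = -24 dBFS. ✓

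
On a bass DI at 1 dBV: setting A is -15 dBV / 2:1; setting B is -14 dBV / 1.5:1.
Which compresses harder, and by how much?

A, by 3 dB

A: GR = 16 − 16/2 = 8 dB.
B: GR = 15 − 15/1.5 = 5 dB.
A applies 3 dB more gain reduction.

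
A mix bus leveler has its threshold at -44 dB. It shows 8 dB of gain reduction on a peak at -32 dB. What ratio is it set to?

3:1

Input overshoot = -32 − (-44) = 12 dB.
Output overshoot = 12 − 8 = 4 dB.
Ratio = input overshoot / output overshoot = 12 / 4 = 3.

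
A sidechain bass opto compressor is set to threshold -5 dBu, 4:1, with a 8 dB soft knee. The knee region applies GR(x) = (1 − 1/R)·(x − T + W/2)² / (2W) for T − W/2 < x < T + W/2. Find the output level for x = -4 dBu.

x − T + W/2 = -4 − (-5) + 4 = 5.
GR = (1 − 1/4) × 5² / 16 = 0.75 × 25 / 16 = 1.171875 dB.
Output = -4 − 1.171875 = -5.171875 dBu.

-5.171875 dBu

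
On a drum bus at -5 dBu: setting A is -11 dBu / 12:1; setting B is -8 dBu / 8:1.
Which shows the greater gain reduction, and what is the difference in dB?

A, by 2.875 dB

A: overshoot 6 dB → output overshoot 0.5 dB → GR 5.5 dB.
B: overshoot 3 dB → output overshoot 0.375 dB → GR 2.625 dB.
A reduces 2.875 dB more.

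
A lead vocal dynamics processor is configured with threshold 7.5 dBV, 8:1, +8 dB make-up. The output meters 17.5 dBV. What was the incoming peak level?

Before make-up, the level was 17.5 − 8 = 9.5 dBV.
The compressed level sits 9.5 − 7.5 = 2 dB over threshold.
Input overshoot = R × output overshoot = 16 dB → input = 7.5 + 16 = 23.5 dBV.

23.5 dBV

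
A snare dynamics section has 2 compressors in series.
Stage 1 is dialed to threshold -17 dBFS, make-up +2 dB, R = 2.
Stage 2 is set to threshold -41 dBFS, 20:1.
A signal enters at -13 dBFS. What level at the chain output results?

-39.6 dBFS

Stage 1: -13 dBFS is 4 dB over -17 dBFS; at 2:1 that becomes 2 dB over, giving -15 dBFS; +2 dB make-up → -13 dBFS.
Stage 2: overshoot 28 dB → 28/20 = 1.4 dB → -39.6 dBFS.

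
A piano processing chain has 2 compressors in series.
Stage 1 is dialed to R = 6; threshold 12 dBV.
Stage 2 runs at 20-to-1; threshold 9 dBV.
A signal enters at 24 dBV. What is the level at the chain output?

Stage 1: overshoot 12 dB → 12/6 = 2 dB → 14 dBV.
Stage 2: overshoot 5 dB → 5/20 = 0.25 dB → 9.25 dBV.

9.25 dBV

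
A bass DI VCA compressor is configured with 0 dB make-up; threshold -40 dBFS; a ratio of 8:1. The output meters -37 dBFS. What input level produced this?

-16 dBFS

That's 3 dB above the -40 dBFS threshold.
Undo the ratio: input overshoot = 3 × 8 = 24 dB, giving input = -16 dBFS.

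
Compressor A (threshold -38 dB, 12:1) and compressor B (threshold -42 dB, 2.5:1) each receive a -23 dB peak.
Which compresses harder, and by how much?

A, by 2.35 dB

A: GR = 15 − 15/12 = 13.75 dB.
B: GR = 19 − 19/2.5 = 11.4 dB.
A reduces 2.35 dB more.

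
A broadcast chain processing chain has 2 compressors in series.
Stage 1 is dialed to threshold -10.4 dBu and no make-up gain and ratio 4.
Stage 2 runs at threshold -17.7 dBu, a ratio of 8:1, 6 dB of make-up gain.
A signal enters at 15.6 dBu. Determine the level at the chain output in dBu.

-9.975 dBu

Stage 1: overshoot 26 dB → 26/4 = 6.5 dB → -3.9 dBu.
Stage 2: 13.8 dB above -17.7 dBu, reduced 8:1 to 1.725 dB above → -15.975 dBu; +6 dB make-up → -9.975 dBu.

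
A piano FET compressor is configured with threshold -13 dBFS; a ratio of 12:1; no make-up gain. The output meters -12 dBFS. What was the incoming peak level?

-1 dBFS

That's 1 dB above the -13 dBFS threshold.
Undo the ratio: input overshoot = 1 × 12 = 12 dB, giving input = -1 dBFS.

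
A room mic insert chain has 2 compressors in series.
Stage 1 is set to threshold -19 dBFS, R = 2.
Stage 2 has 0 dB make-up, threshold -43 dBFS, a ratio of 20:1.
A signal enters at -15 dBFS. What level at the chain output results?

-41.7 dBFS

Stage 1: -15 dBFS is 4 dB over -19 dBFS; at 2:1 that becomes 2 dB over, giving -17 dBFS.
Stage 2: overshoot 26 dB → 26/20 = 1.3 dB → -41.7 dBFS.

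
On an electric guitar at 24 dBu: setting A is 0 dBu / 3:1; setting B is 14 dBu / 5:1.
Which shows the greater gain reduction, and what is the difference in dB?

A: GR = 24 − 24/3 = 16 dB.
B: GR = 10 − 10/5 = 8 dB.
A reduces 8 dB more.

A, by 8 dB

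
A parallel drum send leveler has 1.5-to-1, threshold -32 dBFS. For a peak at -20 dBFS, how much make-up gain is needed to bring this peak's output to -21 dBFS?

Overshoot 12 dB → 12/1.5 = 8 dB after compression, so the compressed level is -32 + 8 = -24 dBFS.
Make-up = target − compressed = -21 − (-24) = 3 dB.

3 dB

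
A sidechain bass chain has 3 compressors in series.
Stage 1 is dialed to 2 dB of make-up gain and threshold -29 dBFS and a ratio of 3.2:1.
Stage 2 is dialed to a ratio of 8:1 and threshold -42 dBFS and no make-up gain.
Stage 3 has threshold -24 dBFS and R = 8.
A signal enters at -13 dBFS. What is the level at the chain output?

-39.5 dBFS

Stage 1: 16 dB above -29 dBFS, reduced 3.2:1 to 5 dB above → -24 dBFS; +2 dB make-up → -22 dBFS.
Stage 2: -22 dBFS is 20 dB over -42 dBFS; at 8:1 that becomes 2.5 dB over, giving -39.5 dBFS.
Stage 3: below threshold (-39.5 ≤ -24); passes unchanged; output -39.5 dBFS.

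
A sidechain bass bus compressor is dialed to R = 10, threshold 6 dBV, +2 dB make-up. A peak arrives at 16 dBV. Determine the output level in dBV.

The input is 10 dB above the 6 dBV threshold.
The 10 dB excess becomes 1 dB after 10:1 reduction.
That puts the output at 7 dBV; make-up adds 2 dB, giving 9 dBV.

9 dBV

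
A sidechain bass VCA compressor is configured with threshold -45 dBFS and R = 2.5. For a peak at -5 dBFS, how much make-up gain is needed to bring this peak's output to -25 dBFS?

4 dB

Without make-up, output = threshold + overshoot/2.5 = -45 + 16 = -29 dBFS.
Gap to target: 4 dB.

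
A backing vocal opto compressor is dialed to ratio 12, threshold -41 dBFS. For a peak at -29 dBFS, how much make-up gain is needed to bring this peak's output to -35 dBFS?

5 dB

Without make-up, output = threshold + overshoot/12 = -41 + 1 = -40 dBFS.
Gap to target: 5 dB.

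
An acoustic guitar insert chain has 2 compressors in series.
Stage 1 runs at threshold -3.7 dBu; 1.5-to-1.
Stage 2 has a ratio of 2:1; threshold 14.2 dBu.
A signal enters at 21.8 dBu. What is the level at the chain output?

Stage 1: overshoot 25.5 dB → 25.5/1.5 = 17 dB → 13.3 dBu.
Stage 2: below threshold (13.3 ≤ 14.2); passes unchanged; output 13.3 dBu.

13.3 dBu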